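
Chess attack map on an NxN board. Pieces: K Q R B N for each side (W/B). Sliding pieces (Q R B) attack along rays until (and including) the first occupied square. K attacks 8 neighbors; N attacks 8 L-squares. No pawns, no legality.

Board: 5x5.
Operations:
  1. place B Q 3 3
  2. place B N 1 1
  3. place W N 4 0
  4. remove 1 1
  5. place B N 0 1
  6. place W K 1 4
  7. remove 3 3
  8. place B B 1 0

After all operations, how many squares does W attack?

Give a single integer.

Op 1: place BQ@(3,3)
Op 2: place BN@(1,1)
Op 3: place WN@(4,0)
Op 4: remove (1,1)
Op 5: place BN@(0,1)
Op 6: place WK@(1,4)
Op 7: remove (3,3)
Op 8: place BB@(1,0)
Per-piece attacks for W:
  WK@(1,4): attacks (1,3) (2,4) (0,4) (2,3) (0,3)
  WN@(4,0): attacks (3,2) (2,1)
Union (7 distinct): (0,3) (0,4) (1,3) (2,1) (2,3) (2,4) (3,2)

Answer: 7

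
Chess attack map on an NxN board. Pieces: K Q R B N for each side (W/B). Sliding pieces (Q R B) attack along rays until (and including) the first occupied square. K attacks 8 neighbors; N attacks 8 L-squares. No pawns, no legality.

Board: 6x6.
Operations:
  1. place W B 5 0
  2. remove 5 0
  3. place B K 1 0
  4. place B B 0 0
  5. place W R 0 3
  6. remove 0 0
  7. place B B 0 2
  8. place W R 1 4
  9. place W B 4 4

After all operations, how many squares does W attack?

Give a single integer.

Answer: 19

Derivation:
Op 1: place WB@(5,0)
Op 2: remove (5,0)
Op 3: place BK@(1,0)
Op 4: place BB@(0,0)
Op 5: place WR@(0,3)
Op 6: remove (0,0)
Op 7: place BB@(0,2)
Op 8: place WR@(1,4)
Op 9: place WB@(4,4)
Per-piece attacks for W:
  WR@(0,3): attacks (0,4) (0,5) (0,2) (1,3) (2,3) (3,3) (4,3) (5,3) [ray(0,-1) blocked at (0,2)]
  WR@(1,4): attacks (1,5) (1,3) (1,2) (1,1) (1,0) (2,4) (3,4) (4,4) (0,4) [ray(0,-1) blocked at (1,0); ray(1,0) blocked at (4,4)]
  WB@(4,4): attacks (5,5) (5,3) (3,5) (3,3) (2,2) (1,1) (0,0)
Union (19 distinct): (0,0) (0,2) (0,4) (0,5) (1,0) (1,1) (1,2) (1,3) (1,5) (2,2) (2,3) (2,4) (3,3) (3,4) (3,5) (4,3) (4,4) (5,3) (5,5)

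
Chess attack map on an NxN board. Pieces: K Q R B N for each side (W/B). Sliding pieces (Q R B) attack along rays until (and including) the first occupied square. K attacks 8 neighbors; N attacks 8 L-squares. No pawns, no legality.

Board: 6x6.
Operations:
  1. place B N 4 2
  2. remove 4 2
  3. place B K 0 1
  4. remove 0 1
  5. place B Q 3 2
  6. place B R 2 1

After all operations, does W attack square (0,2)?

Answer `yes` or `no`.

Op 1: place BN@(4,2)
Op 2: remove (4,2)
Op 3: place BK@(0,1)
Op 4: remove (0,1)
Op 5: place BQ@(3,2)
Op 6: place BR@(2,1)
Per-piece attacks for W:
W attacks (0,2): no

Answer: no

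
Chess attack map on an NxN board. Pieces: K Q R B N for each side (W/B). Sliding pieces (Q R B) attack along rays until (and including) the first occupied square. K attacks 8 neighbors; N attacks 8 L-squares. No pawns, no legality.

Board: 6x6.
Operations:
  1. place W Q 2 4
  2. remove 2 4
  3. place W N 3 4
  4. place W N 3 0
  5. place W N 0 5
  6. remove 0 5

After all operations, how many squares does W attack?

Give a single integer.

Answer: 8

Derivation:
Op 1: place WQ@(2,4)
Op 2: remove (2,4)
Op 3: place WN@(3,4)
Op 4: place WN@(3,0)
Op 5: place WN@(0,5)
Op 6: remove (0,5)
Per-piece attacks for W:
  WN@(3,0): attacks (4,2) (5,1) (2,2) (1,1)
  WN@(3,4): attacks (5,5) (1,5) (4,2) (5,3) (2,2) (1,3)
Union (8 distinct): (1,1) (1,3) (1,5) (2,2) (4,2) (5,1) (5,3) (5,5)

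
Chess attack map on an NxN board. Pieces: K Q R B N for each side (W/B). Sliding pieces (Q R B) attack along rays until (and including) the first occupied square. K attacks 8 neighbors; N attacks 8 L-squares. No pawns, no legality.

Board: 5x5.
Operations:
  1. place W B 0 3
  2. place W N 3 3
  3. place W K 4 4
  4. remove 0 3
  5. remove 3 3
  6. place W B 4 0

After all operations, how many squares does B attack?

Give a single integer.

Op 1: place WB@(0,3)
Op 2: place WN@(3,3)
Op 3: place WK@(4,4)
Op 4: remove (0,3)
Op 5: remove (3,3)
Op 6: place WB@(4,0)
Per-piece attacks for B:
Union (0 distinct): (none)

Answer: 0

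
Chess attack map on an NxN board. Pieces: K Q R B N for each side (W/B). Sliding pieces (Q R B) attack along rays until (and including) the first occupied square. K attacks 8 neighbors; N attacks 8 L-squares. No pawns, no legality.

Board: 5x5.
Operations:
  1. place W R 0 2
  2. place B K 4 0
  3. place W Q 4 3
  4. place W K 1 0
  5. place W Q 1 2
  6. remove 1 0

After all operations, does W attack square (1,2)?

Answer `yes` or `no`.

Answer: yes

Derivation:
Op 1: place WR@(0,2)
Op 2: place BK@(4,0)
Op 3: place WQ@(4,3)
Op 4: place WK@(1,0)
Op 5: place WQ@(1,2)
Op 6: remove (1,0)
Per-piece attacks for W:
  WR@(0,2): attacks (0,3) (0,4) (0,1) (0,0) (1,2) [ray(1,0) blocked at (1,2)]
  WQ@(1,2): attacks (1,3) (1,4) (1,1) (1,0) (2,2) (3,2) (4,2) (0,2) (2,3) (3,4) (2,1) (3,0) (0,3) (0,1) [ray(-1,0) blocked at (0,2)]
  WQ@(4,3): attacks (4,4) (4,2) (4,1) (4,0) (3,3) (2,3) (1,3) (0,3) (3,4) (3,2) (2,1) (1,0) [ray(0,-1) blocked at (4,0)]
W attacks (1,2): yes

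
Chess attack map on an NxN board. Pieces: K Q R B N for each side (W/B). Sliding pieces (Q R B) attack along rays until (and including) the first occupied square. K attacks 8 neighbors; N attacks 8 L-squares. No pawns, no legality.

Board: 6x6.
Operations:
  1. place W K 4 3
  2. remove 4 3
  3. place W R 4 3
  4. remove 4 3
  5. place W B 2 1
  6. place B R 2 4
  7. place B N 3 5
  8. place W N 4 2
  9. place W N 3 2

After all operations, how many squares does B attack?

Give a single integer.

Answer: 10

Derivation:
Op 1: place WK@(4,3)
Op 2: remove (4,3)
Op 3: place WR@(4,3)
Op 4: remove (4,3)
Op 5: place WB@(2,1)
Op 6: place BR@(2,4)
Op 7: place BN@(3,5)
Op 8: place WN@(4,2)
Op 9: place WN@(3,2)
Per-piece attacks for B:
  BR@(2,4): attacks (2,5) (2,3) (2,2) (2,1) (3,4) (4,4) (5,4) (1,4) (0,4) [ray(0,-1) blocked at (2,1)]
  BN@(3,5): attacks (4,3) (5,4) (2,3) (1,4)
Union (10 distinct): (0,4) (1,4) (2,1) (2,2) (2,3) (2,5) (3,4) (4,3) (4,4) (5,4)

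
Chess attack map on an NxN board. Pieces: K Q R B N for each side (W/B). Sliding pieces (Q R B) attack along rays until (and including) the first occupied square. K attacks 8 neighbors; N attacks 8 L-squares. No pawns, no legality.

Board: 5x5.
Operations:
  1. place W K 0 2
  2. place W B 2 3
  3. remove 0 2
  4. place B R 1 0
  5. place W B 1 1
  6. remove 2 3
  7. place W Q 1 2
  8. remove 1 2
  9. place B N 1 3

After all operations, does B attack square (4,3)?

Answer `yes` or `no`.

Answer: no

Derivation:
Op 1: place WK@(0,2)
Op 2: place WB@(2,3)
Op 3: remove (0,2)
Op 4: place BR@(1,0)
Op 5: place WB@(1,1)
Op 6: remove (2,3)
Op 7: place WQ@(1,2)
Op 8: remove (1,2)
Op 9: place BN@(1,3)
Per-piece attacks for B:
  BR@(1,0): attacks (1,1) (2,0) (3,0) (4,0) (0,0) [ray(0,1) blocked at (1,1)]
  BN@(1,3): attacks (3,4) (2,1) (3,2) (0,1)
B attacks (4,3): no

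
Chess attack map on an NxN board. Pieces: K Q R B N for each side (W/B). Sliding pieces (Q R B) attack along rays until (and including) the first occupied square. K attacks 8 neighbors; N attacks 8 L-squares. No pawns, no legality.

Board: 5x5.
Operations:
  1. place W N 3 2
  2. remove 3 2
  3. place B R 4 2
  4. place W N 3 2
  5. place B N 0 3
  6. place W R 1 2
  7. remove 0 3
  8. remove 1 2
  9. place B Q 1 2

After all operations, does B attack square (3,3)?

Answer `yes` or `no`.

Op 1: place WN@(3,2)
Op 2: remove (3,2)
Op 3: place BR@(4,2)
Op 4: place WN@(3,2)
Op 5: place BN@(0,3)
Op 6: place WR@(1,2)
Op 7: remove (0,3)
Op 8: remove (1,2)
Op 9: place BQ@(1,2)
Per-piece attacks for B:
  BQ@(1,2): attacks (1,3) (1,4) (1,1) (1,0) (2,2) (3,2) (0,2) (2,3) (3,4) (2,1) (3,0) (0,3) (0,1) [ray(1,0) blocked at (3,2)]
  BR@(4,2): attacks (4,3) (4,4) (4,1) (4,0) (3,2) [ray(-1,0) blocked at (3,2)]
B attacks (3,3): no

Answer: no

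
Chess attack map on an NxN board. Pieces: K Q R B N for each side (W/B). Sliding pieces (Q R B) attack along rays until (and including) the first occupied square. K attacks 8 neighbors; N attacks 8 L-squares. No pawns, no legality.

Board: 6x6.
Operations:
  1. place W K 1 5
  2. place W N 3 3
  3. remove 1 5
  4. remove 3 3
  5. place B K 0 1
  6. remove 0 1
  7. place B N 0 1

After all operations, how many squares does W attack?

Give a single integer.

Answer: 0

Derivation:
Op 1: place WK@(1,5)
Op 2: place WN@(3,3)
Op 3: remove (1,5)
Op 4: remove (3,3)
Op 5: place BK@(0,1)
Op 6: remove (0,1)
Op 7: place BN@(0,1)
Per-piece attacks for W:
Union (0 distinct): (none)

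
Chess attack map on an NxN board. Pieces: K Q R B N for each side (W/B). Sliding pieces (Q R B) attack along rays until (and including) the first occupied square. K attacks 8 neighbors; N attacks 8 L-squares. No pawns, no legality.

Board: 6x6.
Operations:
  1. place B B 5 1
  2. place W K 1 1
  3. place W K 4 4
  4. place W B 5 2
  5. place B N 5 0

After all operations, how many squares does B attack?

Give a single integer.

Op 1: place BB@(5,1)
Op 2: place WK@(1,1)
Op 3: place WK@(4,4)
Op 4: place WB@(5,2)
Op 5: place BN@(5,0)
Per-piece attacks for B:
  BN@(5,0): attacks (4,2) (3,1)
  BB@(5,1): attacks (4,2) (3,3) (2,4) (1,5) (4,0)
Union (6 distinct): (1,5) (2,4) (3,1) (3,3) (4,0) (4,2)

Answer: 6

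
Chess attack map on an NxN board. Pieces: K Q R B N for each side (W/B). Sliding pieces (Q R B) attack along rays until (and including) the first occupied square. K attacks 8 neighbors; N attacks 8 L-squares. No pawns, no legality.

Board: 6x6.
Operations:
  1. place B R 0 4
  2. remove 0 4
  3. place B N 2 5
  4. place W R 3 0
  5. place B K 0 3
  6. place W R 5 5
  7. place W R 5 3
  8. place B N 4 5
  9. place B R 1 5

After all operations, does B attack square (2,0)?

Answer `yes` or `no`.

Op 1: place BR@(0,4)
Op 2: remove (0,4)
Op 3: place BN@(2,5)
Op 4: place WR@(3,0)
Op 5: place BK@(0,3)
Op 6: place WR@(5,5)
Op 7: place WR@(5,3)
Op 8: place BN@(4,5)
Op 9: place BR@(1,5)
Per-piece attacks for B:
  BK@(0,3): attacks (0,4) (0,2) (1,3) (1,4) (1,2)
  BR@(1,5): attacks (1,4) (1,3) (1,2) (1,1) (1,0) (2,5) (0,5) [ray(1,0) blocked at (2,5)]
  BN@(2,5): attacks (3,3) (4,4) (1,3) (0,4)
  BN@(4,5): attacks (5,3) (3,3) (2,4)
B attacks (2,0): no

Answer: no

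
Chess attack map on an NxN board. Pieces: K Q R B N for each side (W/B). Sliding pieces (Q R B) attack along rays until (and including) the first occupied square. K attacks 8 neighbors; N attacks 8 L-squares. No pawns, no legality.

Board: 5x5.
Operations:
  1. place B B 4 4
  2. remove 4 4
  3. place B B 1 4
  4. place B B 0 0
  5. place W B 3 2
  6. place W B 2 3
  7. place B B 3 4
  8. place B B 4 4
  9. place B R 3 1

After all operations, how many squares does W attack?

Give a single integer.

Op 1: place BB@(4,4)
Op 2: remove (4,4)
Op 3: place BB@(1,4)
Op 4: place BB@(0,0)
Op 5: place WB@(3,2)
Op 6: place WB@(2,3)
Op 7: place BB@(3,4)
Op 8: place BB@(4,4)
Op 9: place BR@(3,1)
Per-piece attacks for W:
  WB@(2,3): attacks (3,4) (3,2) (1,4) (1,2) (0,1) [ray(1,1) blocked at (3,4); ray(1,-1) blocked at (3,2); ray(-1,1) blocked at (1,4)]
  WB@(3,2): attacks (4,3) (4,1) (2,3) (2,1) (1,0) [ray(-1,1) blocked at (2,3)]
Union (10 distinct): (0,1) (1,0) (1,2) (1,4) (2,1) (2,3) (3,2) (3,4) (4,1) (4,3)

Answer: 10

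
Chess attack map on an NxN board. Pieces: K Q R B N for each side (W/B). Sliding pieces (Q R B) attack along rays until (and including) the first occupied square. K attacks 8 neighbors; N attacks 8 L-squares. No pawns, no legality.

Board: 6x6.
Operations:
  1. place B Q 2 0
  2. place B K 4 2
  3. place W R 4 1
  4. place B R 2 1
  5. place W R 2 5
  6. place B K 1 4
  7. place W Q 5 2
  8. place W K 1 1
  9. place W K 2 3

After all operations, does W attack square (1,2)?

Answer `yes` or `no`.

Answer: yes

Derivation:
Op 1: place BQ@(2,0)
Op 2: place BK@(4,2)
Op 3: place WR@(4,1)
Op 4: place BR@(2,1)
Op 5: place WR@(2,5)
Op 6: place BK@(1,4)
Op 7: place WQ@(5,2)
Op 8: place WK@(1,1)
Op 9: place WK@(2,3)
Per-piece attacks for W:
  WK@(1,1): attacks (1,2) (1,0) (2,1) (0,1) (2,2) (2,0) (0,2) (0,0)
  WK@(2,3): attacks (2,4) (2,2) (3,3) (1,3) (3,4) (3,2) (1,4) (1,2)
  WR@(2,5): attacks (2,4) (2,3) (3,5) (4,5) (5,5) (1,5) (0,5) [ray(0,-1) blocked at (2,3)]
  WR@(4,1): attacks (4,2) (4,0) (5,1) (3,1) (2,1) [ray(0,1) blocked at (4,2); ray(-1,0) blocked at (2,1)]
  WQ@(5,2): attacks (5,3) (5,4) (5,5) (5,1) (5,0) (4,2) (4,3) (3,4) (2,5) (4,1) [ray(-1,0) blocked at (4,2); ray(-1,1) blocked at (2,5); ray(-1,-1) blocked at (4,1)]
W attacks (1,2): yes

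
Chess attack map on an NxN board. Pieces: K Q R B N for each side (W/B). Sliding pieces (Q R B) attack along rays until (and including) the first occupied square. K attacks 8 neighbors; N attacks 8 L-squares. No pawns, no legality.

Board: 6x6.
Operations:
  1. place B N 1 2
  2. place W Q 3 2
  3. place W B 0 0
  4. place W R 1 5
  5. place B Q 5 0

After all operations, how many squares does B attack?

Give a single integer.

Answer: 16

Derivation:
Op 1: place BN@(1,2)
Op 2: place WQ@(3,2)
Op 3: place WB@(0,0)
Op 4: place WR@(1,5)
Op 5: place BQ@(5,0)
Per-piece attacks for B:
  BN@(1,2): attacks (2,4) (3,3) (0,4) (2,0) (3,1) (0,0)
  BQ@(5,0): attacks (5,1) (5,2) (5,3) (5,4) (5,5) (4,0) (3,0) (2,0) (1,0) (0,0) (4,1) (3,2) [ray(-1,0) blocked at (0,0); ray(-1,1) blocked at (3,2)]
Union (16 distinct): (0,0) (0,4) (1,0) (2,0) (2,4) (3,0) (3,1) (3,2) (3,3) (4,0) (4,1) (5,1) (5,2) (5,3) (5,4) (5,5)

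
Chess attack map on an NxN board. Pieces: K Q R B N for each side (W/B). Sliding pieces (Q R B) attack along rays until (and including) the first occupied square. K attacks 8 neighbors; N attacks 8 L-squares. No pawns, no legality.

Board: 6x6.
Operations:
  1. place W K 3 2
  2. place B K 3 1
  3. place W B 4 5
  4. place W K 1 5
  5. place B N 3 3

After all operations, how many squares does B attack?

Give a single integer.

Answer: 14

Derivation:
Op 1: place WK@(3,2)
Op 2: place BK@(3,1)
Op 3: place WB@(4,5)
Op 4: place WK@(1,5)
Op 5: place BN@(3,3)
Per-piece attacks for B:
  BK@(3,1): attacks (3,2) (3,0) (4,1) (2,1) (4,2) (4,0) (2,2) (2,0)
  BN@(3,3): attacks (4,5) (5,4) (2,5) (1,4) (4,1) (5,2) (2,1) (1,2)
Union (14 distinct): (1,2) (1,4) (2,0) (2,1) (2,2) (2,5) (3,0) (3,2) (4,0) (4,1) (4,2) (4,5) (5,2) (5,4)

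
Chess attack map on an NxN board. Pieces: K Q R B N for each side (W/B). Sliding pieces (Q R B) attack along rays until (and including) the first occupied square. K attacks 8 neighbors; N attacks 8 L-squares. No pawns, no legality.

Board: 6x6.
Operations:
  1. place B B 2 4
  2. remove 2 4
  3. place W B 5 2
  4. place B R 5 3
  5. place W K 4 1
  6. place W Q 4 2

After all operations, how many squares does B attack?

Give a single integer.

Op 1: place BB@(2,4)
Op 2: remove (2,4)
Op 3: place WB@(5,2)
Op 4: place BR@(5,3)
Op 5: place WK@(4,1)
Op 6: place WQ@(4,2)
Per-piece attacks for B:
  BR@(5,3): attacks (5,4) (5,5) (5,2) (4,3) (3,3) (2,3) (1,3) (0,3) [ray(0,-1) blocked at (5,2)]
Union (8 distinct): (0,3) (1,3) (2,3) (3,3) (4,3) (5,2) (5,4) (5,5)

Answer: 8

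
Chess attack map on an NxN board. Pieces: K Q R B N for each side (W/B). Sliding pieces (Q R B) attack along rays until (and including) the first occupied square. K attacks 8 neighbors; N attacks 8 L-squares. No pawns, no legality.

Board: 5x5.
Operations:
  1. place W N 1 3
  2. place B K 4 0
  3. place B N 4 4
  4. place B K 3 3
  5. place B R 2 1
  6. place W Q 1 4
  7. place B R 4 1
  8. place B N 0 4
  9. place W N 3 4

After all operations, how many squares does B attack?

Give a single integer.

Answer: 17

Derivation:
Op 1: place WN@(1,3)
Op 2: place BK@(4,0)
Op 3: place BN@(4,4)
Op 4: place BK@(3,3)
Op 5: place BR@(2,1)
Op 6: place WQ@(1,4)
Op 7: place BR@(4,1)
Op 8: place BN@(0,4)
Op 9: place WN@(3,4)
Per-piece attacks for B:
  BN@(0,4): attacks (1,2) (2,3)
  BR@(2,1): attacks (2,2) (2,3) (2,4) (2,0) (3,1) (4,1) (1,1) (0,1) [ray(1,0) blocked at (4,1)]
  BK@(3,3): attacks (3,4) (3,2) (4,3) (2,3) (4,4) (4,2) (2,4) (2,2)
  BK@(4,0): attacks (4,1) (3,0) (3,1)
  BR@(4,1): attacks (4,2) (4,3) (4,4) (4,0) (3,1) (2,1) [ray(0,1) blocked at (4,4); ray(0,-1) blocked at (4,0); ray(-1,0) blocked at (2,1)]
  BN@(4,4): attacks (3,2) (2,3)
Union (17 distinct): (0,1) (1,1) (1,2) (2,0) (2,1) (2,2) (2,3) (2,4) (3,0) (3,1) (3,2) (3,4) (4,0) (4,1) (4,2) (4,3) (4,4)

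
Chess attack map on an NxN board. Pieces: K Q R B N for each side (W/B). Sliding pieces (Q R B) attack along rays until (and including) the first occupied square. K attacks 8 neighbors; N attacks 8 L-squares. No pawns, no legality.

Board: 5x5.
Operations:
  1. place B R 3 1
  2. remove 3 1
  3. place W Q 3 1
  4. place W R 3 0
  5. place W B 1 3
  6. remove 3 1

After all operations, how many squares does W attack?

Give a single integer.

Answer: 12

Derivation:
Op 1: place BR@(3,1)
Op 2: remove (3,1)
Op 3: place WQ@(3,1)
Op 4: place WR@(3,0)
Op 5: place WB@(1,3)
Op 6: remove (3,1)
Per-piece attacks for W:
  WB@(1,3): attacks (2,4) (2,2) (3,1) (4,0) (0,4) (0,2)
  WR@(3,0): attacks (3,1) (3,2) (3,3) (3,4) (4,0) (2,0) (1,0) (0,0)
Union (12 distinct): (0,0) (0,2) (0,4) (1,0) (2,0) (2,2) (2,4) (3,1) (3,2) (3,3) (3,4) (4,0)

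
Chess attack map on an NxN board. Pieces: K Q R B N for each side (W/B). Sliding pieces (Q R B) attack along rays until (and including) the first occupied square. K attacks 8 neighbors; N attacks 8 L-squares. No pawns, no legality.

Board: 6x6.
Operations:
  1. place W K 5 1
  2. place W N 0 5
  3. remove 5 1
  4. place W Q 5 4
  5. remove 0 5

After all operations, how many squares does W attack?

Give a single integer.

Op 1: place WK@(5,1)
Op 2: place WN@(0,5)
Op 3: remove (5,1)
Op 4: place WQ@(5,4)
Op 5: remove (0,5)
Per-piece attacks for W:
  WQ@(5,4): attacks (5,5) (5,3) (5,2) (5,1) (5,0) (4,4) (3,4) (2,4) (1,4) (0,4) (4,5) (4,3) (3,2) (2,1) (1,0)
Union (15 distinct): (0,4) (1,0) (1,4) (2,1) (2,4) (3,2) (3,4) (4,3) (4,4) (4,5) (5,0) (5,1) (5,2) (5,3) (5,5)

Answer: 15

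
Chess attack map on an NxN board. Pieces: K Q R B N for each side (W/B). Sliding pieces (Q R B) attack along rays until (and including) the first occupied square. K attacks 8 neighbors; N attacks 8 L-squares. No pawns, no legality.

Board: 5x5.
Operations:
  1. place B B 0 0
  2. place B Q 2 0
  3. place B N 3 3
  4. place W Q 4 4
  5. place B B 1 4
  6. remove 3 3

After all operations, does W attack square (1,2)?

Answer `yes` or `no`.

Answer: no

Derivation:
Op 1: place BB@(0,0)
Op 2: place BQ@(2,0)
Op 3: place BN@(3,3)
Op 4: place WQ@(4,4)
Op 5: place BB@(1,4)
Op 6: remove (3,3)
Per-piece attacks for W:
  WQ@(4,4): attacks (4,3) (4,2) (4,1) (4,0) (3,4) (2,4) (1,4) (3,3) (2,2) (1,1) (0,0) [ray(-1,0) blocked at (1,4); ray(-1,-1) blocked at (0,0)]
W attacks (1,2): no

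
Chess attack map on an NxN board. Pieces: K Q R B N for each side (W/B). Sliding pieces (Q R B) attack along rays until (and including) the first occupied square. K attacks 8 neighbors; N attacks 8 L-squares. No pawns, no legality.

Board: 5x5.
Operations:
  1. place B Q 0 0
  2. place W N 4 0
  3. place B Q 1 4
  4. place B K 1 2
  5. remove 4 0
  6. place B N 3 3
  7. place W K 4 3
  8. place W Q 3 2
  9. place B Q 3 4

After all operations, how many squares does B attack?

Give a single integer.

Answer: 22

Derivation:
Op 1: place BQ@(0,0)
Op 2: place WN@(4,0)
Op 3: place BQ@(1,4)
Op 4: place BK@(1,2)
Op 5: remove (4,0)
Op 6: place BN@(3,3)
Op 7: place WK@(4,3)
Op 8: place WQ@(3,2)
Op 9: place BQ@(3,4)
Per-piece attacks for B:
  BQ@(0,0): attacks (0,1) (0,2) (0,3) (0,4) (1,0) (2,0) (3,0) (4,0) (1,1) (2,2) (3,3) [ray(1,1) blocked at (3,3)]
  BK@(1,2): attacks (1,3) (1,1) (2,2) (0,2) (2,3) (2,1) (0,3) (0,1)
  BQ@(1,4): attacks (1,3) (1,2) (2,4) (3,4) (0,4) (2,3) (3,2) (0,3) [ray(0,-1) blocked at (1,2); ray(1,0) blocked at (3,4); ray(1,-1) blocked at (3,2)]
  BN@(3,3): attacks (1,4) (4,1) (2,1) (1,2)
  BQ@(3,4): attacks (3,3) (4,4) (2,4) (1,4) (4,3) (2,3) (1,2) [ray(0,-1) blocked at (3,3); ray(-1,0) blocked at (1,4); ray(1,-1) blocked at (4,3); ray(-1,-1) blocked at (1,2)]
Union (22 distinct): (0,1) (0,2) (0,3) (0,4) (1,0) (1,1) (1,2) (1,3) (1,4) (2,0) (2,1) (2,2) (2,3) (2,4) (3,0) (3,2) (3,3) (3,4) (4,0) (4,1) (4,3) (4,4)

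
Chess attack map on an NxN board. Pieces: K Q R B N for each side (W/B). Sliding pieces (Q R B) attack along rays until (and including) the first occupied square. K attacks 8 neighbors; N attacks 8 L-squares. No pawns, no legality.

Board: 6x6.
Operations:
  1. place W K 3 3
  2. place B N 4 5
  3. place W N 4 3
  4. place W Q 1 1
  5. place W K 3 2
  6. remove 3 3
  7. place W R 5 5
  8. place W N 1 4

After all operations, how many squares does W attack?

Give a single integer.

Answer: 26

Derivation:
Op 1: place WK@(3,3)
Op 2: place BN@(4,5)
Op 3: place WN@(4,3)
Op 4: place WQ@(1,1)
Op 5: place WK@(3,2)
Op 6: remove (3,3)
Op 7: place WR@(5,5)
Op 8: place WN@(1,4)
Per-piece attacks for W:
  WQ@(1,1): attacks (1,2) (1,3) (1,4) (1,0) (2,1) (3,1) (4,1) (5,1) (0,1) (2,2) (3,3) (4,4) (5,5) (2,0) (0,2) (0,0) [ray(0,1) blocked at (1,4); ray(1,1) blocked at (5,5)]
  WN@(1,4): attacks (3,5) (2,2) (3,3) (0,2)
  WK@(3,2): attacks (3,3) (3,1) (4,2) (2,2) (4,3) (4,1) (2,3) (2,1)
  WN@(4,3): attacks (5,5) (3,5) (2,4) (5,1) (3,1) (2,2)
  WR@(5,5): attacks (5,4) (5,3) (5,2) (5,1) (5,0) (4,5) [ray(-1,0) blocked at (4,5)]
Union (26 distinct): (0,0) (0,1) (0,2) (1,0) (1,2) (1,3) (1,4) (2,0) (2,1) (2,2) (2,3) (2,4) (3,1) (3,3) (3,5) (4,1) (4,2) (4,3) (4,4) (4,5) (5,0) (5,1) (5,2) (5,3) (5,4) (5,5)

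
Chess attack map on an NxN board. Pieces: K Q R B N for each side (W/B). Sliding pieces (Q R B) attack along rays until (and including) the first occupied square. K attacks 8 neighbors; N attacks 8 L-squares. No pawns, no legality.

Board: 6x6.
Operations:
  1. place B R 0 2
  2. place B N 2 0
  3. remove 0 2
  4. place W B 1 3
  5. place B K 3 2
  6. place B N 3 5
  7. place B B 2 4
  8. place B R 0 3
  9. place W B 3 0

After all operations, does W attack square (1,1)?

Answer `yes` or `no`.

Answer: no

Derivation:
Op 1: place BR@(0,2)
Op 2: place BN@(2,0)
Op 3: remove (0,2)
Op 4: place WB@(1,3)
Op 5: place BK@(3,2)
Op 6: place BN@(3,5)
Op 7: place BB@(2,4)
Op 8: place BR@(0,3)
Op 9: place WB@(3,0)
Per-piece attacks for W:
  WB@(1,3): attacks (2,4) (2,2) (3,1) (4,0) (0,4) (0,2) [ray(1,1) blocked at (2,4)]
  WB@(3,0): attacks (4,1) (5,2) (2,1) (1,2) (0,3) [ray(-1,1) blocked at (0,3)]
W attacks (1,1): no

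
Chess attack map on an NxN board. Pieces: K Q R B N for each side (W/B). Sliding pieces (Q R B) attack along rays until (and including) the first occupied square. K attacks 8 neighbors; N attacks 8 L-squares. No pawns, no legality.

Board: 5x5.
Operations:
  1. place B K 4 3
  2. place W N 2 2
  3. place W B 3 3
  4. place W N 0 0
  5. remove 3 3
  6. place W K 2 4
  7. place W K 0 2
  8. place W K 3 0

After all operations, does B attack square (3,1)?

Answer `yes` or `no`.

Op 1: place BK@(4,3)
Op 2: place WN@(2,2)
Op 3: place WB@(3,3)
Op 4: place WN@(0,0)
Op 5: remove (3,3)
Op 6: place WK@(2,4)
Op 7: place WK@(0,2)
Op 8: place WK@(3,0)
Per-piece attacks for B:
  BK@(4,3): attacks (4,4) (4,2) (3,3) (3,4) (3,2)
B attacks (3,1): no

Answer: no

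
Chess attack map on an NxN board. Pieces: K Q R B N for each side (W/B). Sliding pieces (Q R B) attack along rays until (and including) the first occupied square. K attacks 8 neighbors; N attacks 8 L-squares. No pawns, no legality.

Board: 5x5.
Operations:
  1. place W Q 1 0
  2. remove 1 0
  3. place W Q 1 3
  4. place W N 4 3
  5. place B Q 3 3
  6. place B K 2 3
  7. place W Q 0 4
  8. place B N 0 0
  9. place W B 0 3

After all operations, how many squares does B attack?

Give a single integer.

Answer: 17

Derivation:
Op 1: place WQ@(1,0)
Op 2: remove (1,0)
Op 3: place WQ@(1,3)
Op 4: place WN@(4,3)
Op 5: place BQ@(3,3)
Op 6: place BK@(2,3)
Op 7: place WQ@(0,4)
Op 8: place BN@(0,0)
Op 9: place WB@(0,3)
Per-piece attacks for B:
  BN@(0,0): attacks (1,2) (2,1)
  BK@(2,3): attacks (2,4) (2,2) (3,3) (1,3) (3,4) (3,2) (1,4) (1,2)
  BQ@(3,3): attacks (3,4) (3,2) (3,1) (3,0) (4,3) (2,3) (4,4) (4,2) (2,4) (2,2) (1,1) (0,0) [ray(1,0) blocked at (4,3); ray(-1,0) blocked at (2,3); ray(-1,-1) blocked at (0,0)]
Union (17 distinct): (0,0) (1,1) (1,2) (1,3) (1,4) (2,1) (2,2) (2,3) (2,4) (3,0) (3,1) (3,2) (3,3) (3,4) (4,2) (4,3) (4,4)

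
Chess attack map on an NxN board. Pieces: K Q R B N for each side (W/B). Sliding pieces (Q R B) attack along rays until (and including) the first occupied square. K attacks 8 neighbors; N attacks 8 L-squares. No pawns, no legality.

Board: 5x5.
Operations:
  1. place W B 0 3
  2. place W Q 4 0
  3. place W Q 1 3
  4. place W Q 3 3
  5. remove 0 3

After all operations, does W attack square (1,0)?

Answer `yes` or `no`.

Op 1: place WB@(0,3)
Op 2: place WQ@(4,0)
Op 3: place WQ@(1,3)
Op 4: place WQ@(3,3)
Op 5: remove (0,3)
Per-piece attacks for W:
  WQ@(1,3): attacks (1,4) (1,2) (1,1) (1,0) (2,3) (3,3) (0,3) (2,4) (2,2) (3,1) (4,0) (0,4) (0,2) [ray(1,0) blocked at (3,3); ray(1,-1) blocked at (4,0)]
  WQ@(3,3): attacks (3,4) (3,2) (3,1) (3,0) (4,3) (2,3) (1,3) (4,4) (4,2) (2,4) (2,2) (1,1) (0,0) [ray(-1,0) blocked at (1,3)]
  WQ@(4,0): attacks (4,1) (4,2) (4,3) (4,4) (3,0) (2,0) (1,0) (0,0) (3,1) (2,2) (1,3) [ray(-1,1) blocked at (1,3)]
W attacks (1,0): yes

Answer: yes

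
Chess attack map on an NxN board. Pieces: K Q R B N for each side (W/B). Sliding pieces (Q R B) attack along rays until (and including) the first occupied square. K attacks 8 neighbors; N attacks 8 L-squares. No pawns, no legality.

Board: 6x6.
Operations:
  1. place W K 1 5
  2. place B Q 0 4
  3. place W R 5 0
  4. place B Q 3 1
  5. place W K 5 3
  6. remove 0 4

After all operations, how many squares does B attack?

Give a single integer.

Answer: 17

Derivation:
Op 1: place WK@(1,5)
Op 2: place BQ@(0,4)
Op 3: place WR@(5,0)
Op 4: place BQ@(3,1)
Op 5: place WK@(5,3)
Op 6: remove (0,4)
Per-piece attacks for B:
  BQ@(3,1): attacks (3,2) (3,3) (3,4) (3,5) (3,0) (4,1) (5,1) (2,1) (1,1) (0,1) (4,2) (5,3) (4,0) (2,2) (1,3) (0,4) (2,0) [ray(1,1) blocked at (5,3)]
Union (17 distinct): (0,1) (0,4) (1,1) (1,3) (2,0) (2,1) (2,2) (3,0) (3,2) (3,3) (3,4) (3,5) (4,0) (4,1) (4,2) (5,1) (5,3)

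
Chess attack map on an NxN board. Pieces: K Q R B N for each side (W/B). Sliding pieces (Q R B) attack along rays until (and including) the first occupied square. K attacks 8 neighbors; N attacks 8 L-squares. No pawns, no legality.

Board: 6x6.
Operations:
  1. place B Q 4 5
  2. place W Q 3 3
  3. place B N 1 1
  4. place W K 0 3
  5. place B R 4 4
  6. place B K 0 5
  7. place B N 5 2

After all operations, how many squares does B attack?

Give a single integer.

Answer: 24

Derivation:
Op 1: place BQ@(4,5)
Op 2: place WQ@(3,3)
Op 3: place BN@(1,1)
Op 4: place WK@(0,3)
Op 5: place BR@(4,4)
Op 6: place BK@(0,5)
Op 7: place BN@(5,2)
Per-piece attacks for B:
  BK@(0,5): attacks (0,4) (1,5) (1,4)
  BN@(1,1): attacks (2,3) (3,2) (0,3) (3,0)
  BR@(4,4): attacks (4,5) (4,3) (4,2) (4,1) (4,0) (5,4) (3,4) (2,4) (1,4) (0,4) [ray(0,1) blocked at (4,5)]
  BQ@(4,5): attacks (4,4) (5,5) (3,5) (2,5) (1,5) (0,5) (5,4) (3,4) (2,3) (1,2) (0,1) [ray(0,-1) blocked at (4,4); ray(-1,0) blocked at (0,5)]
  BN@(5,2): attacks (4,4) (3,3) (4,0) (3,1)
Union (24 distinct): (0,1) (0,3) (0,4) (0,5) (1,2) (1,4) (1,5) (2,3) (2,4) (2,5) (3,0) (3,1) (3,2) (3,3) (3,4) (3,5) (4,0) (4,1) (4,2) (4,3) (4,4) (4,5) (5,4) (5,5)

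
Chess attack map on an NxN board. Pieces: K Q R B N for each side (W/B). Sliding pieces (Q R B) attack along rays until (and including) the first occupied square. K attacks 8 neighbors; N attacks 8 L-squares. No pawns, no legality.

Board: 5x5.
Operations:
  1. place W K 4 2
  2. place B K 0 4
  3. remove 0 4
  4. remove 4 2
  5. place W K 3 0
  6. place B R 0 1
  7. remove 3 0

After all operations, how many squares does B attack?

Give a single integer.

Op 1: place WK@(4,2)
Op 2: place BK@(0,4)
Op 3: remove (0,4)
Op 4: remove (4,2)
Op 5: place WK@(3,0)
Op 6: place BR@(0,1)
Op 7: remove (3,0)
Per-piece attacks for B:
  BR@(0,1): attacks (0,2) (0,3) (0,4) (0,0) (1,1) (2,1) (3,1) (4,1)
Union (8 distinct): (0,0) (0,2) (0,3) (0,4) (1,1) (2,1) (3,1) (4,1)

Answer: 8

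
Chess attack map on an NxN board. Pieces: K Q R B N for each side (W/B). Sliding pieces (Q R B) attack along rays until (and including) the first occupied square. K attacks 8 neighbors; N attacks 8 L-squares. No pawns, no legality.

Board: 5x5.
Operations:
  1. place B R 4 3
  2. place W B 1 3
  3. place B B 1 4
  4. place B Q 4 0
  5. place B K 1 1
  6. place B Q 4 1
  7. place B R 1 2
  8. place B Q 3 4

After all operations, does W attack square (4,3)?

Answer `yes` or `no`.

Answer: no

Derivation:
Op 1: place BR@(4,3)
Op 2: place WB@(1,3)
Op 3: place BB@(1,4)
Op 4: place BQ@(4,0)
Op 5: place BK@(1,1)
Op 6: place BQ@(4,1)
Op 7: place BR@(1,2)
Op 8: place BQ@(3,4)
Per-piece attacks for W:
  WB@(1,3): attacks (2,4) (2,2) (3,1) (4,0) (0,4) (0,2) [ray(1,-1) blocked at (4,0)]
W attacks (4,3): no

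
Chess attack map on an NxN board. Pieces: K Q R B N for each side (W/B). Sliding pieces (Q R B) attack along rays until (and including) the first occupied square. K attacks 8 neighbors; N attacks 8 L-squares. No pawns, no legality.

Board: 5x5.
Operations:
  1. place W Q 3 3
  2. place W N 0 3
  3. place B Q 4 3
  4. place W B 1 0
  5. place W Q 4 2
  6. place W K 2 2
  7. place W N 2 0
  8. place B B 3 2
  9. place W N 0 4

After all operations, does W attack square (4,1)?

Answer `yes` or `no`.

Answer: yes

Derivation:
Op 1: place WQ@(3,3)
Op 2: place WN@(0,3)
Op 3: place BQ@(4,3)
Op 4: place WB@(1,0)
Op 5: place WQ@(4,2)
Op 6: place WK@(2,2)
Op 7: place WN@(2,0)
Op 8: place BB@(3,2)
Op 9: place WN@(0,4)
Per-piece attacks for W:
  WN@(0,3): attacks (2,4) (1,1) (2,2)
  WN@(0,4): attacks (1,2) (2,3)
  WB@(1,0): attacks (2,1) (3,2) (0,1) [ray(1,1) blocked at (3,2)]
  WN@(2,0): attacks (3,2) (4,1) (1,2) (0,1)
  WK@(2,2): attacks (2,3) (2,1) (3,2) (1,2) (3,3) (3,1) (1,3) (1,1)
  WQ@(3,3): attacks (3,4) (3,2) (4,3) (2,3) (1,3) (0,3) (4,4) (4,2) (2,4) (2,2) [ray(0,-1) blocked at (3,2); ray(1,0) blocked at (4,3); ray(-1,0) blocked at (0,3); ray(1,-1) blocked at (4,2); ray(-1,-1) blocked at (2,2)]
  WQ@(4,2): attacks (4,3) (4,1) (4,0) (3,2) (3,3) (3,1) (2,0) [ray(0,1) blocked at (4,3); ray(-1,0) blocked at (3,2); ray(-1,1) blocked at (3,3); ray(-1,-1) blocked at (2,0)]
W attacks (4,1): yes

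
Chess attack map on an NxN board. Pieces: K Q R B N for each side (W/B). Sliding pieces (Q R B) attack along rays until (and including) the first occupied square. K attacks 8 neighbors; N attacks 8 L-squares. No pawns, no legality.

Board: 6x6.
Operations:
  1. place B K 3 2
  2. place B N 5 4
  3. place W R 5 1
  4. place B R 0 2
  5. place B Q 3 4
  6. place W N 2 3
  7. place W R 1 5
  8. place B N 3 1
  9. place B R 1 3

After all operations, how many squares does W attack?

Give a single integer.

Answer: 19

Derivation:
Op 1: place BK@(3,2)
Op 2: place BN@(5,4)
Op 3: place WR@(5,1)
Op 4: place BR@(0,2)
Op 5: place BQ@(3,4)
Op 6: place WN@(2,3)
Op 7: place WR@(1,5)
Op 8: place BN@(3,1)
Op 9: place BR@(1,3)
Per-piece attacks for W:
  WR@(1,5): attacks (1,4) (1,3) (2,5) (3,5) (4,5) (5,5) (0,5) [ray(0,-1) blocked at (1,3)]
  WN@(2,3): attacks (3,5) (4,4) (1,5) (0,4) (3,1) (4,2) (1,1) (0,2)
  WR@(5,1): attacks (5,2) (5,3) (5,4) (5,0) (4,1) (3,1) [ray(0,1) blocked at (5,4); ray(-1,0) blocked at (3,1)]
Union (19 distinct): (0,2) (0,4) (0,5) (1,1) (1,3) (1,4) (1,5) (2,5) (3,1) (3,5) (4,1) (4,2) (4,4) (4,5) (5,0) (5,2) (5,3) (5,4) (5,5)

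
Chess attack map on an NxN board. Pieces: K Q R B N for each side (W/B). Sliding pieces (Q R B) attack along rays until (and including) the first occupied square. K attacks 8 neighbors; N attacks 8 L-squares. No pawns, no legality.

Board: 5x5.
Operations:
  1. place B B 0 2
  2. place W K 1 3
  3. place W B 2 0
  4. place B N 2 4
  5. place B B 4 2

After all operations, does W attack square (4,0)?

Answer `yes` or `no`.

Answer: no

Derivation:
Op 1: place BB@(0,2)
Op 2: place WK@(1,3)
Op 3: place WB@(2,0)
Op 4: place BN@(2,4)
Op 5: place BB@(4,2)
Per-piece attacks for W:
  WK@(1,3): attacks (1,4) (1,2) (2,3) (0,3) (2,4) (2,2) (0,4) (0,2)
  WB@(2,0): attacks (3,1) (4,2) (1,1) (0,2) [ray(1,1) blocked at (4,2); ray(-1,1) blocked at (0,2)]
W attacks (4,0): no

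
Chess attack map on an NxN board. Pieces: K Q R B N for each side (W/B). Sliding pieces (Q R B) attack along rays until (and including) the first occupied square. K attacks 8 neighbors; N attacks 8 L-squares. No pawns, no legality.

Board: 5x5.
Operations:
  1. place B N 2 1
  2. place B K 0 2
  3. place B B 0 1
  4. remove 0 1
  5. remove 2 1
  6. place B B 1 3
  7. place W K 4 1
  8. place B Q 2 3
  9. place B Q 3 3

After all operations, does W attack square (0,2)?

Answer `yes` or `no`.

Op 1: place BN@(2,1)
Op 2: place BK@(0,2)
Op 3: place BB@(0,1)
Op 4: remove (0,1)
Op 5: remove (2,1)
Op 6: place BB@(1,3)
Op 7: place WK@(4,1)
Op 8: place BQ@(2,3)
Op 9: place BQ@(3,3)
Per-piece attacks for W:
  WK@(4,1): attacks (4,2) (4,0) (3,1) (3,2) (3,0)
W attacks (0,2): no

Answer: no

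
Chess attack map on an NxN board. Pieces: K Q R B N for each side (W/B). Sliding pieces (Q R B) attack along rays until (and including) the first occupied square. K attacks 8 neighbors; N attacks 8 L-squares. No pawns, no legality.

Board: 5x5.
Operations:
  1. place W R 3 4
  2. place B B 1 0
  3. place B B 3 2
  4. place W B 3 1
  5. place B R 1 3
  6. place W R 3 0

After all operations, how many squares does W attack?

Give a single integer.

Answer: 13

Derivation:
Op 1: place WR@(3,4)
Op 2: place BB@(1,0)
Op 3: place BB@(3,2)
Op 4: place WB@(3,1)
Op 5: place BR@(1,3)
Op 6: place WR@(3,0)
Per-piece attacks for W:
  WR@(3,0): attacks (3,1) (4,0) (2,0) (1,0) [ray(0,1) blocked at (3,1); ray(-1,0) blocked at (1,0)]
  WB@(3,1): attacks (4,2) (4,0) (2,2) (1,3) (2,0) [ray(-1,1) blocked at (1,3)]
  WR@(3,4): attacks (3,3) (3,2) (4,4) (2,4) (1,4) (0,4) [ray(0,-1) blocked at (3,2)]
Union (13 distinct): (0,4) (1,0) (1,3) (1,4) (2,0) (2,2) (2,4) (3,1) (3,2) (3,3) (4,0) (4,2) (4,4)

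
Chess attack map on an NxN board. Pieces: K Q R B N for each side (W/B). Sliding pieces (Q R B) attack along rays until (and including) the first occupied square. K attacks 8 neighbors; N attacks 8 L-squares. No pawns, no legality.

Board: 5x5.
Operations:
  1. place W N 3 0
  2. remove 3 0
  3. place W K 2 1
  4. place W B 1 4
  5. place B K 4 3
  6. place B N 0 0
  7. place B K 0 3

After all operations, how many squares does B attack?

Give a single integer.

Answer: 11

Derivation:
Op 1: place WN@(3,0)
Op 2: remove (3,0)
Op 3: place WK@(2,1)
Op 4: place WB@(1,4)
Op 5: place BK@(4,3)
Op 6: place BN@(0,0)
Op 7: place BK@(0,3)
Per-piece attacks for B:
  BN@(0,0): attacks (1,2) (2,1)
  BK@(0,3): attacks (0,4) (0,2) (1,3) (1,4) (1,2)
  BK@(4,3): attacks (4,4) (4,2) (3,3) (3,4) (3,2)
Union (11 distinct): (0,2) (0,4) (1,2) (1,3) (1,4) (2,1) (3,2) (3,3) (3,4) (4,2) (4,4)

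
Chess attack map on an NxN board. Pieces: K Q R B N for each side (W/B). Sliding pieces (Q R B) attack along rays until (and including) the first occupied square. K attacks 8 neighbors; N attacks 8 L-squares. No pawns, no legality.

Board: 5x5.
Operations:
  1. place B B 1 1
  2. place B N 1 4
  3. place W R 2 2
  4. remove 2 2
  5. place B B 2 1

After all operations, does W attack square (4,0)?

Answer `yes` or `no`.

Op 1: place BB@(1,1)
Op 2: place BN@(1,4)
Op 3: place WR@(2,2)
Op 4: remove (2,2)
Op 5: place BB@(2,1)
Per-piece attacks for W:
W attacks (4,0): no

Answer: no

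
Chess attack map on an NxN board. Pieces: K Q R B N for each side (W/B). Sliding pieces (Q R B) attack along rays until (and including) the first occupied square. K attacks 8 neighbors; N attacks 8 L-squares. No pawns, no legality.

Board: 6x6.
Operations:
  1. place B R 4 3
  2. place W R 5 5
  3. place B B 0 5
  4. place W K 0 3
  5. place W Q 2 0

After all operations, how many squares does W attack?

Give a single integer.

Op 1: place BR@(4,3)
Op 2: place WR@(5,5)
Op 3: place BB@(0,5)
Op 4: place WK@(0,3)
Op 5: place WQ@(2,0)
Per-piece attacks for W:
  WK@(0,3): attacks (0,4) (0,2) (1,3) (1,4) (1,2)
  WQ@(2,0): attacks (2,1) (2,2) (2,3) (2,4) (2,5) (3,0) (4,0) (5,0) (1,0) (0,0) (3,1) (4,2) (5,3) (1,1) (0,2)
  WR@(5,5): attacks (5,4) (5,3) (5,2) (5,1) (5,0) (4,5) (3,5) (2,5) (1,5) (0,5) [ray(-1,0) blocked at (0,5)]
Union (26 distinct): (0,0) (0,2) (0,4) (0,5) (1,0) (1,1) (1,2) (1,3) (1,4) (1,5) (2,1) (2,2) (2,3) (2,4) (2,5) (3,0) (3,1) (3,5) (4,0) (4,2) (4,5) (5,0) (5,1) (5,2) (5,3) (5,4)

Answer: 26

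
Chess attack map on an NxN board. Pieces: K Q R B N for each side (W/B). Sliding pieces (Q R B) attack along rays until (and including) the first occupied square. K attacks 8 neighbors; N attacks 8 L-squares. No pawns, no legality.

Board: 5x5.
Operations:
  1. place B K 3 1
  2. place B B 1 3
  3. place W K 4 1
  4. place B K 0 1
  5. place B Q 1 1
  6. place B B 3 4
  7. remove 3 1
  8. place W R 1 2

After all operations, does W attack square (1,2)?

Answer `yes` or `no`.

Op 1: place BK@(3,1)
Op 2: place BB@(1,3)
Op 3: place WK@(4,1)
Op 4: place BK@(0,1)
Op 5: place BQ@(1,1)
Op 6: place BB@(3,4)
Op 7: remove (3,1)
Op 8: place WR@(1,2)
Per-piece attacks for W:
  WR@(1,2): attacks (1,3) (1,1) (2,2) (3,2) (4,2) (0,2) [ray(0,1) blocked at (1,3); ray(0,-1) blocked at (1,1)]
  WK@(4,1): attacks (4,2) (4,0) (3,1) (3,2) (3,0)
W attacks (1,2): no

Answer: no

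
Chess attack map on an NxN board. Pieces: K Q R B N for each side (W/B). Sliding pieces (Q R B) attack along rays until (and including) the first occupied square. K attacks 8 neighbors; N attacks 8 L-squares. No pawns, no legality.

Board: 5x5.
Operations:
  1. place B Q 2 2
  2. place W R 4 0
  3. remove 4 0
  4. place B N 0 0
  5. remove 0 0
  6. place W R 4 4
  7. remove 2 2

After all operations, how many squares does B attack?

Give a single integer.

Answer: 0

Derivation:
Op 1: place BQ@(2,2)
Op 2: place WR@(4,0)
Op 3: remove (4,0)
Op 4: place BN@(0,0)
Op 5: remove (0,0)
Op 6: place WR@(4,4)
Op 7: remove (2,2)
Per-piece attacks for B:
Union (0 distinct): (none)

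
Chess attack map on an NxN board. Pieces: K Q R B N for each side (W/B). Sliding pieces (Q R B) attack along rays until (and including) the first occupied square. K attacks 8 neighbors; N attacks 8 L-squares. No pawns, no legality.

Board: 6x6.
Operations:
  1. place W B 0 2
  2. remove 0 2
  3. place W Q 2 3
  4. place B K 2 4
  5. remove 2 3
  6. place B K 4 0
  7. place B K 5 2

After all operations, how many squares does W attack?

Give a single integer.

Op 1: place WB@(0,2)
Op 2: remove (0,2)
Op 3: place WQ@(2,3)
Op 4: place BK@(2,4)
Op 5: remove (2,3)
Op 6: place BK@(4,0)
Op 7: place BK@(5,2)
Per-piece attacks for W:
Union (0 distinct): (none)

Answer: 0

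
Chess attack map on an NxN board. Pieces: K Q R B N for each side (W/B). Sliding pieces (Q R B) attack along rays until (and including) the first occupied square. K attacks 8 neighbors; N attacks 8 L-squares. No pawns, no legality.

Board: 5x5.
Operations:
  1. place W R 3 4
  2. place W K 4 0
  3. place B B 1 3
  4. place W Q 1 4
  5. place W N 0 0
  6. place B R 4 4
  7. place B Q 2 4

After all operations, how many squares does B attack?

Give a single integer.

Op 1: place WR@(3,4)
Op 2: place WK@(4,0)
Op 3: place BB@(1,3)
Op 4: place WQ@(1,4)
Op 5: place WN@(0,0)
Op 6: place BR@(4,4)
Op 7: place BQ@(2,4)
Per-piece attacks for B:
  BB@(1,3): attacks (2,4) (2,2) (3,1) (4,0) (0,4) (0,2) [ray(1,1) blocked at (2,4); ray(1,-1) blocked at (4,0)]
  BQ@(2,4): attacks (2,3) (2,2) (2,1) (2,0) (3,4) (1,4) (3,3) (4,2) (1,3) [ray(1,0) blocked at (3,4); ray(-1,0) blocked at (1,4); ray(-1,-1) blocked at (1,3)]
  BR@(4,4): attacks (4,3) (4,2) (4,1) (4,0) (3,4) [ray(0,-1) blocked at (4,0); ray(-1,0) blocked at (3,4)]
Union (16 distinct): (0,2) (0,4) (1,3) (1,4) (2,0) (2,1) (2,2) (2,3) (2,4) (3,1) (3,3) (3,4) (4,0) (4,1) (4,2) (4,3)

Answer: 16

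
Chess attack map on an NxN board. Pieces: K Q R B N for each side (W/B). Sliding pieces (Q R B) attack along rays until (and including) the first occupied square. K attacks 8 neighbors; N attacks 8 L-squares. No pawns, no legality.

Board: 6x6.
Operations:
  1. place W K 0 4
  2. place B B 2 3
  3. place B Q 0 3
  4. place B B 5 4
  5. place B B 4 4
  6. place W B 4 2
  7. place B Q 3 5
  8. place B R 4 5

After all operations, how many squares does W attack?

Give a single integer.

Op 1: place WK@(0,4)
Op 2: place BB@(2,3)
Op 3: place BQ@(0,3)
Op 4: place BB@(5,4)
Op 5: place BB@(4,4)
Op 6: place WB@(4,2)
Op 7: place BQ@(3,5)
Op 8: place BR@(4,5)
Per-piece attacks for W:
  WK@(0,4): attacks (0,5) (0,3) (1,4) (1,5) (1,3)
  WB@(4,2): attacks (5,3) (5,1) (3,3) (2,4) (1,5) (3,1) (2,0)
Union (11 distinct): (0,3) (0,5) (1,3) (1,4) (1,5) (2,0) (2,4) (3,1) (3,3) (5,1) (5,3)

Answer: 11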